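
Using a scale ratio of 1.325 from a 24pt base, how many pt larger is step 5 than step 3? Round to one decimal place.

Step 3: 24.0 × 1.325³ = 55.829pt
Step 5: 24.0 × 1.325⁵ = 98.015pt
Difference: 98.015 − 55.829 = 42.186pt

42.2pt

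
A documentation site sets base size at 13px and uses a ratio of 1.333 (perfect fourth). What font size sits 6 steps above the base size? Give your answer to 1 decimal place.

72.9px

13.0 × 1.333⁶ = 13.0 × 5.61023 ≈ 72.93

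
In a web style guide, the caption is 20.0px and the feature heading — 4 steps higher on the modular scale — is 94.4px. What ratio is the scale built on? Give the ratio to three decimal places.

1.474

r⁴ = 94.4 / 20.0, so r = (94.4/20.0)^(1/4).
r = 4.7200^(1/4) ≈ 1.4740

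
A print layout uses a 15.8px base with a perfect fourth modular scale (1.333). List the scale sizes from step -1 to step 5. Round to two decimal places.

Step -1: 15.8 ÷ 1.333 = 11.85
Step 0: 15.8px
Step 1: 15.8 × 1.333 = 21.06
Step 2: 15.8 × 1.333² = 28.07
Step 3: 15.8 × 1.333³ = 37.42
Step 4: 15.8 × 1.333⁴ = 49.89
Step 5: 15.8 × 1.333⁵ = 66.50

11.85px, 15.80px, 21.06px, 28.07px, 37.42px, 49.89px, 66.50px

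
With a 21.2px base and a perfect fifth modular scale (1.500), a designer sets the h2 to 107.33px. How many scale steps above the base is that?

4

1.500ⁿ = 107.33 / 21.2 = 5.0627
n = ln(5.0627) / ln(1.500) = 1.6219 / 0.4055 ≈ 4.00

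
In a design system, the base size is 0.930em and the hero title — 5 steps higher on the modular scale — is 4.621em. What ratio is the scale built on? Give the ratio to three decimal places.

1.378

The ratio satisfies 0.930 × r⁵ = 4.621, so r = (4.621 / 0.930)^(1/5).
r = 4.9688^(1/5) ≈ 1.3780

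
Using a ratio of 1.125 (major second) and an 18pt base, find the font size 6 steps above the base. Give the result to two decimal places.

A modular type scale is a geometric sequence: sizeₙ = base × rⁿ.
18.0 × 1.125⁶ = 18.0 × 2.02729 ≈ 36.49

36.49pt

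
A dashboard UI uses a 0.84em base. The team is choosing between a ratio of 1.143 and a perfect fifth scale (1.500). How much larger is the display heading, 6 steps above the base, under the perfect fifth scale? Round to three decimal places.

At 1.143: 0.84 × 1.143⁶ = 1.87308em
Perfect fifth: 0.84 × 1.500⁶ = 9.56813em
Difference: 9.56813 − 1.87308 = 7.69505em

7.695em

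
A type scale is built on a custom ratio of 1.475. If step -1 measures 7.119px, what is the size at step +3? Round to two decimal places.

7.119 × 1.475⁴ = 7.119 × 4.73334 ≈ 33.697

33.70px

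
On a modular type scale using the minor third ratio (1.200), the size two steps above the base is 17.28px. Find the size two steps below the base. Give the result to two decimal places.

8.33px

The gap is -2 − (2) = -4 steps, so the factor is 1.200^-4.
17.28 ÷ 1.200⁴ = 17.28 ÷ 2.07360 ≈ 8.333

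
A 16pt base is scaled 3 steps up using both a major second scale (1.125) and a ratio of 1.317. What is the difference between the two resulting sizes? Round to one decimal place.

13.8pt

Major second: 16.0 × 1.125³ = 22.781pt
At 1.317: 16.0 × 1.317³ = 36.549pt
Difference: 36.549 − 22.781 = 13.768pt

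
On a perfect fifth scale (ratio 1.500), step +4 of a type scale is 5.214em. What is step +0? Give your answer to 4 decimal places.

5.214 ÷ 1.500⁴ = 5.214 ÷ 5.06250 ≈ 1.0299

1.0299em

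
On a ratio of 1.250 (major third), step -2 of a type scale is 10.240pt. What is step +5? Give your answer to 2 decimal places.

10.240 × 1.250⁷ = 10.240 × 4.76837 ≈ 48.828

48.83pt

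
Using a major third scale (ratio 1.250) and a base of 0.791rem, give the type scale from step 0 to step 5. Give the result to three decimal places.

Step 0: 0.791rem
Step 1: 0.791 × 1.250 = 0.989
Step 2: 0.791 × 1.250² = 1.236
Step 3: 0.791 × 1.250³ = 1.545
Step 4: 0.791 × 1.250⁴ = 1.931
Step 5: 0.791 × 1.250⁵ = 2.414

0.791rem, 0.989rem, 1.236rem, 1.545rem, 1.931rem, 2.414rem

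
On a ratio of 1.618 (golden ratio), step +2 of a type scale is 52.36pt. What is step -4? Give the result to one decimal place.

2.9pt

The gap is -4 − (2) = -6 steps, so the factor is 1.618^-6.
52.36 ÷ 1.618⁶ = 52.36 ÷ 17.94201 ≈ 2.918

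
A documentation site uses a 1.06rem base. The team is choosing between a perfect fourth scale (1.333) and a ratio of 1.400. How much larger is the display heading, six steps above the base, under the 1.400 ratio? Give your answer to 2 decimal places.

2.03rem

Perfect fourth: 1.06 × 1.333⁶ = 5.9468rem
At 1.400: 1.06 × 1.400⁶ = 7.9813rem
Difference: 7.9813 − 5.9468 = 2.0345rem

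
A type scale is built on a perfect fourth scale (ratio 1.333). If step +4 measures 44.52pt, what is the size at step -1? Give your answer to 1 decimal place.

Moving from step +4 to step -1 is 5 steps down, so divide by r⁵.
44.52 ÷ 1.333⁵ = 44.52 ÷ 4.20873 ≈ 10.578

10.6pt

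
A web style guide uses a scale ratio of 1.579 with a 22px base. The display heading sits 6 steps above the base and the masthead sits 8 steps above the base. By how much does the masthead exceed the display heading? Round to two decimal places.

Step 6: 22.0 × 1.579⁶ = 340.9694px
Step 8: 22.0 × 1.579⁸ = 850.1190px
Difference: 850.1190 − 340.9694 = 509.1496px

509.15px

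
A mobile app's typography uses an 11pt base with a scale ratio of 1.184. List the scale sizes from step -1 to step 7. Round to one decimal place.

9.3pt, 11.0pt, 13.0pt, 15.4pt, 18.3pt, 21.6pt, 25.6pt, 30.3pt, 35.9pt

Step -1: 11.0 ÷ 1.184 = 9.3
Step 0: 11pt
Step 1: 11.0 × 1.184 = 13.0
Step 2: 11.0 × 1.184² = 15.4
Step 3: 11.0 × 1.184³ = 18.3
Step 4: 11.0 × 1.184⁴ = 21.6
Step 5: 11.0 × 1.184⁵ = 25.6
Step 6: 11.0 × 1.184⁶ = 30.3
Step 7: 11.0 × 1.184⁷ = 35.9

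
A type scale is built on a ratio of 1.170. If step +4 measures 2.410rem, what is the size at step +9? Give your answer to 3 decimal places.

5.284rem

Moving from step +4 to step +9 is 5 steps up, so multiply by r⁵.
2.410 × 1.170⁵ = 2.410 × 2.19245 ≈ 5.284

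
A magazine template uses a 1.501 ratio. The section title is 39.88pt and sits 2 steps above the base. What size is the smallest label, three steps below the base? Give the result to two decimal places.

Moving from step +2 to step -3 is 5 steps down, so divide by r⁵.
39.88 ÷ 1.501⁵ = 39.88 ÷ 7.61910 ≈ 5.234

5.23pt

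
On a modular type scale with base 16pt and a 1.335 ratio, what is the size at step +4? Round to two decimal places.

16.0 × 1.335⁴ = 16.0 × 3.17633 ≈ 50.82

50.82pt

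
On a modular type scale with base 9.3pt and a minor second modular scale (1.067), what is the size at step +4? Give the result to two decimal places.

12.05pt

Each step on a modular scale multiplies by the ratio, so the size n steps from the base is base × ratioⁿ.
9.3 × 1.067⁴ = 9.3 × 1.29616 ≈ 12.05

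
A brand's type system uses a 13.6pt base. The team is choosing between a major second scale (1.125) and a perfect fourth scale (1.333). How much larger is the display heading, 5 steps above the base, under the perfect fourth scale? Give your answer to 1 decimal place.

32.7pt

Major second: 13.6 × 1.125⁵ = 24.508pt
Perfect fourth: 13.6 × 1.333⁵ = 57.239pt
Difference: 57.239 − 24.508 = 32.731pt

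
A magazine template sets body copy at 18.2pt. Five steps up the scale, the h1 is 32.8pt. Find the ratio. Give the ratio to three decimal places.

r⁵ = 32.8 / 18.2, so r = (32.8/18.2)^(1/5).
r = 1.8022^(1/5) ≈ 1.1250

1.125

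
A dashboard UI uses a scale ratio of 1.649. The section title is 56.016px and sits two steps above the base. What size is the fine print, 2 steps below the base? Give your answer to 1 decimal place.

7.6px

The gap is -2 − (2) = -4 steps, so the factor is 1.649^-4.
56.016 ÷ 1.649⁴ = 56.016 ÷ 7.39405 ≈ 7.576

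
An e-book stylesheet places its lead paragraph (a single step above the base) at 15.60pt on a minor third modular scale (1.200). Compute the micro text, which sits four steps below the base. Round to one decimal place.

15.60 ÷ 1.200⁵ = 15.60 ÷ 2.48832 ≈ 6.269

6.3pt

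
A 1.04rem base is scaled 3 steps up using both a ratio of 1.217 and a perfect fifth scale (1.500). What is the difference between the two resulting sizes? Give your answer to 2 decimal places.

1.64rem

At 1.217: 1.04 × 1.217³ = 1.8746rem
Perfect fifth: 1.04 × 1.500³ = 3.5100rem
Difference: 3.5100 − 1.8746 = 1.6354rem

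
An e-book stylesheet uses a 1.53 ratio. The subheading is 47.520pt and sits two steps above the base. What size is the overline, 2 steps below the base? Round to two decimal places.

8.67pt

47.520 ÷ 1.53⁴ = 47.520 ÷ 5.47981 ≈ 8.672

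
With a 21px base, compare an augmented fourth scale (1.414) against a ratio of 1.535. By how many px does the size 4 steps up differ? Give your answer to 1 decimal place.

Augmented fourth: 21.0 × 1.414⁴ = 83.949px
At 1.535: 21.0 × 1.535⁴ = 116.588px
Difference: 116.588 − 83.949 = 32.639px

32.6px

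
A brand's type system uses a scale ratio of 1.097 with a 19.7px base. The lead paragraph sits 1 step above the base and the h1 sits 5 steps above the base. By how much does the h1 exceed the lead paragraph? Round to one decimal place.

Step 1: 19.7 × 1.097 = 21.611px
Step 5: 19.7 × 1.097⁵ = 31.297px
Difference: 31.297 − 21.611 = 9.686px

9.7px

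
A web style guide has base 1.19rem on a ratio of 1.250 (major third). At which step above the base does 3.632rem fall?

1.250ⁿ = 3.632 / 1.19 = 3.0521
n = ln(3.0521) / ln(1.250) = 1.1158 / 0.2231 ≈ 5.00

5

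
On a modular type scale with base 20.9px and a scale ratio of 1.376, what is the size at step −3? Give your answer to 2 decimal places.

Every step multiplies by the scale ratio.
20.9 ÷ 1.376³ = 20.9 ÷ 2.60529 ≈ 8.02

8.02px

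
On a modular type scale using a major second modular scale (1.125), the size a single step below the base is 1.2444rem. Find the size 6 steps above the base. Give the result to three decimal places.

1.2444 × 1.125⁷ = 1.2444 × 2.28070 ≈ 2.838

2.838rem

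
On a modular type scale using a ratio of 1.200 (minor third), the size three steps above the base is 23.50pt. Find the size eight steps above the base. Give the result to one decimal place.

58.5pt

Moving from step +3 to step +8 is 5 steps up, so multiply by r⁵.
23.50 × 1.200⁵ = 23.50 × 2.48832 ≈ 58.476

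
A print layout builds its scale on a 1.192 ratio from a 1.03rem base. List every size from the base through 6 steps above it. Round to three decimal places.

Step 0: 1.03rem
Step 1: 1.03 × 1.192 = 1.228
Step 2: 1.03 × 1.192² = 1.463
Step 3: 1.03 × 1.192³ = 1.744
Step 4: 1.03 × 1.192⁴ = 2.079
Step 5: 1.03 × 1.192⁵ = 2.479
Step 6: 1.03 × 1.192⁶ = 2.955

1.030rem, 1.228rem, 1.463rem, 1.744rem, 2.079rem, 2.479rem, 2.955rem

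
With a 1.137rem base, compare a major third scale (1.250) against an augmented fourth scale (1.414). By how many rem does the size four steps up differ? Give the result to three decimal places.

Major third: 1.137 × 1.250⁴ = 2.77588rem
Augmented fourth: 1.137 × 1.414⁴ = 4.54525rem
Difference: 4.54525 − 2.77588 = 1.76937rem

1.769rem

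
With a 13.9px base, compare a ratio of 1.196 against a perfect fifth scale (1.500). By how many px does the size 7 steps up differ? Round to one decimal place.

188.8px

At 1.196: 13.9 × 1.196⁷ = 48.656px
Perfect fifth: 13.9 × 1.500⁷ = 237.495px
Difference: 237.495 − 48.656 = 188.839px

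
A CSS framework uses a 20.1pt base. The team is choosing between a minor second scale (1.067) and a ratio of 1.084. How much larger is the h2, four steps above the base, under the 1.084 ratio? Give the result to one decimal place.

1.7pt

Minor second: 20.1 × 1.067⁴ = 26.053pt
At 1.084: 20.1 × 1.084⁴ = 27.753pt
Difference: 27.753 − 26.053 = 1.700pt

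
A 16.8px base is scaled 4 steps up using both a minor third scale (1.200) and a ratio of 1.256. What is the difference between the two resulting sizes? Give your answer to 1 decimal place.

Minor third: 16.8 × 1.200⁴ = 34.836px
At 1.256: 16.8 × 1.256⁴ = 41.809px
Difference: 41.809 − 34.836 = 6.973px

7.0px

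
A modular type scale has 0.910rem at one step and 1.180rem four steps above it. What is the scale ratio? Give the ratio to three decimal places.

1.067

r⁴ = 1.180 / 0.910, so r = (1.180/0.910)^(1/4).
r = 1.2967^(1/4) ≈ 1.0671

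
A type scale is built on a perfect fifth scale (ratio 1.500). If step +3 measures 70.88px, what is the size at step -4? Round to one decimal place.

70.88 ÷ 1.500⁷ = 70.88 ÷ 17.08594 ≈ 4.148

4.1px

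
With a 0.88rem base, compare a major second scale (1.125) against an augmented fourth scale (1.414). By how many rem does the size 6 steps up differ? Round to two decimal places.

5.25rem

Major second: 0.88 × 1.125⁶ = 1.7840rem
Augmented fourth: 0.88 × 1.414⁶ = 7.0336rem
Difference: 7.0336 − 1.7840 = 5.2496rem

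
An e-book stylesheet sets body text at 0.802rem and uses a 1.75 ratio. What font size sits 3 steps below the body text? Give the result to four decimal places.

Each step on a modular scale multiplies by the ratio, so the size n steps from the base is base × ratioⁿ.
0.802 ÷ 1.75³ = 0.802 ÷ 5.35938 ≈ 0.1496

0.1496rem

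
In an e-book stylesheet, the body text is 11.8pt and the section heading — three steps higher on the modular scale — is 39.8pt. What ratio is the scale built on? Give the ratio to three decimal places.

1.500

r³ = 39.8 / 11.8, so r = (39.8/11.8)^(1/3).
r = 3.3729^(1/3) ≈ 1.4997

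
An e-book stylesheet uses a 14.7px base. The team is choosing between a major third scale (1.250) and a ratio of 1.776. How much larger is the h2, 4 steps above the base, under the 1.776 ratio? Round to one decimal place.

Major third: 14.7 × 1.250⁴ = 35.889px
At 1.776: 14.7 × 1.776⁴ = 146.248px
Difference: 146.248 − 35.889 = 110.359px

110.4px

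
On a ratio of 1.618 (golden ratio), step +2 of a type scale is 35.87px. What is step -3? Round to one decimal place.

3.2px

35.87 ÷ 1.618⁵ = 35.87 ÷ 11.08901 ≈ 3.235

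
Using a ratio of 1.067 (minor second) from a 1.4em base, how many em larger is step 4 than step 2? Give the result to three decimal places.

Step 2: 1.4 × 1.067² = 1.59388em
Step 4: 1.4 × 1.067⁴ = 1.81462em
Difference: 1.81462 − 1.59388 = 0.22074em

0.221em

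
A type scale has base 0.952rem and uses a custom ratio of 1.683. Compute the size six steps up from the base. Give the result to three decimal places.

A modular type scale is a geometric sequence: sizeₙ = base × rⁿ.
0.952 × 1.683⁶ = 0.952 × 22.72504 ≈ 21.634

21.634rem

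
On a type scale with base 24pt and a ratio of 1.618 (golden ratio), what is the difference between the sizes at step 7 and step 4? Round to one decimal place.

532.2pt

Step 4: 24.0 × 1.618⁴ = 164.485pt
Step 7: 24.0 × 1.618⁷ = 696.724pt
Difference: 696.724 − 164.485 = 532.239pt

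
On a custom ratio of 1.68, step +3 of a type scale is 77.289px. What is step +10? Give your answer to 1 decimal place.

2919.3px

The gap is 10 − (3) = 7 steps, so the factor is 1.68^7.
77.289 × 1.68⁷ = 77.289 × 37.77156 ≈ 2919.326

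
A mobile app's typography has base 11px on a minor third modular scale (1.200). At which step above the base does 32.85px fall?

1.200ⁿ = 32.85 / 11 = 2.9864
n = ln(2.9864) / ln(1.200) = 1.0941 / 0.1823 ≈ 6.00

6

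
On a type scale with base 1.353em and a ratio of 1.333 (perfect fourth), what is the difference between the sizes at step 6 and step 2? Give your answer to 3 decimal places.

Step 2: 1.353 × 1.333² = 2.40413em
Step 6: 1.353 × 1.333⁶ = 7.59065em
Difference: 7.59065 − 2.40413 = 5.18652em

5.187em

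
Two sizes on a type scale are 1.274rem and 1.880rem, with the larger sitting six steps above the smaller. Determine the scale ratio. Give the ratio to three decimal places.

r⁶ = 1.880 / 1.274, so r = (1.880/1.274)^(1/6).
r = 1.4757^(1/6) ≈ 1.0670

1.067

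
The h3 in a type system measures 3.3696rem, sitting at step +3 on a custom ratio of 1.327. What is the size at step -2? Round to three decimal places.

3.3696 ÷ 1.327⁵ = 3.3696 ÷ 4.11486 ≈ 0.819

0.819rem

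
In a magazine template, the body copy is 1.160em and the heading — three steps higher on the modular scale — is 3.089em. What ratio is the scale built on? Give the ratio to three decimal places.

1.386

The ratio satisfies 1.160 × r³ = 3.089, so r = (3.089 / 1.160)^(1/3).
r = 2.6629^(1/3) ≈ 1.3861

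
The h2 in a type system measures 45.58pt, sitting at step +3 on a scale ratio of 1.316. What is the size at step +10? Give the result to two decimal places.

311.58pt

45.58 × 1.316⁷ = 45.58 × 6.83583 ≈ 311.577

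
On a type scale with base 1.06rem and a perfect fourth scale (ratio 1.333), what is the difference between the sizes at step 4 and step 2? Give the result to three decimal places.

1.463rem

Step 2: 1.06 × 1.333² = 1.88350rem
Step 4: 1.06 × 1.333⁴ = 3.34677rem
Difference: 3.34677 − 1.88350 = 1.46327rem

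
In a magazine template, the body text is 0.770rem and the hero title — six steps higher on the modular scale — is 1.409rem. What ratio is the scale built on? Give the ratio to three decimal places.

r⁶ = 1.409 / 0.770, so r = (1.409/0.770)^(1/6).
r = 1.8299^(1/6) ≈ 1.1060

1.106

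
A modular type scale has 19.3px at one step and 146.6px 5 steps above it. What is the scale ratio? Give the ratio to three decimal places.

1.500

The ratio satisfies 19.3 × r⁵ = 146.6, so r = (146.6 / 19.3)^(1/5).
r = 7.5959^(1/5) ≈ 1.5001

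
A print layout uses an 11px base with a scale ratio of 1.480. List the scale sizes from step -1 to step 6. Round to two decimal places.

Step -1: 11.0 ÷ 1.480 = 7.43
Step 0: 11px
Step 1: 11.0 × 1.480 = 16.28
Step 2: 11.0 × 1.480² = 24.09
Step 3: 11.0 × 1.480³ = 35.66
Step 4: 11.0 × 1.480⁴ = 52.78
Step 5: 11.0 × 1.480⁵ = 78.11
Step 6: 11.0 × 1.480⁶ = 115.60

7.43px, 11.00px, 16.28px, 24.09px, 35.66px, 52.78px, 78.11px, 115.60px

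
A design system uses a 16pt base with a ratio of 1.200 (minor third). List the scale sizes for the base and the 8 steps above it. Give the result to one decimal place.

16.0pt, 19.2pt, 23.0pt, 27.6pt, 33.2pt, 39.8pt, 47.8pt, 57.3pt, 68.8pt

Step 0: 16pt
Step 1: 16.0 × 1.200 = 19.2
Step 2: 16.0 × 1.200² = 23.0
Step 3: 16.0 × 1.200³ = 27.6
Step 4: 16.0 × 1.200⁴ = 33.2
Step 5: 16.0 × 1.200⁵ = 39.8
Step 6: 16.0 × 1.200⁶ = 47.8
Step 7: 16.0 × 1.200⁷ = 57.3
Step 8: 16.0 × 1.200⁸ = 68.8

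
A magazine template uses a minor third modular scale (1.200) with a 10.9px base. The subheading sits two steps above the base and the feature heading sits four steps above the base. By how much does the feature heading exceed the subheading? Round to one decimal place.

Step 2: 10.9 × 1.200² = 15.696px
Step 4: 10.9 × 1.200⁴ = 22.602px
Difference: 22.602 − 15.696 = 6.906px

6.9px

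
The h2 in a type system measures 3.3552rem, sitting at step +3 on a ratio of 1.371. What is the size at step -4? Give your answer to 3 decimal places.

3.3552 ÷ 1.371⁷ = 3.3552 ÷ 9.10463 ≈ 0.369

0.369rem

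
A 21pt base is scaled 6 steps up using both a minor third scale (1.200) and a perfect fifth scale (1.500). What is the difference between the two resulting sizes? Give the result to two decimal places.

Minor third: 21.0 × 1.200⁶ = 62.7057pt
Perfect fifth: 21.0 × 1.500⁶ = 239.2031pt
Difference: 239.2031 − 62.7057 = 176.4974pt

176.50pt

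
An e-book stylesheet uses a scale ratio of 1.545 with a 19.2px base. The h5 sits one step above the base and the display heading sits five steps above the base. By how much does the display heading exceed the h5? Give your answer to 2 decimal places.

139.36px

Step 1: 19.2 × 1.545 = 29.6640px
Step 5: 19.2 × 1.545⁵ = 169.0222px
Difference: 169.0222 − 29.6640 = 139.3582px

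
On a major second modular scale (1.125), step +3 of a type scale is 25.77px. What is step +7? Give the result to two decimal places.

41.28px

25.77 × 1.125⁴ = 25.77 × 1.60181 ≈ 41.279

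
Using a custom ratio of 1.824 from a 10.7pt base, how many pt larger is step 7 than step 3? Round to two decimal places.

Step 3: 10.7 × 1.824³ = 64.9319pt
Step 7: 10.7 × 1.824⁷ = 718.7165pt
Difference: 718.7165 − 64.9319 = 653.7846pt

653.78pt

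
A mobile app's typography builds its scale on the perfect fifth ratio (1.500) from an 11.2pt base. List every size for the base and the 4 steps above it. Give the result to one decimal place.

11.2pt, 16.8pt, 25.2pt, 37.8pt, 56.7pt

Step 0: 11.2pt
Step 1: 11.2 × 1.500 = 16.8
Step 2: 11.2 × 1.500² = 25.2
Step 3: 11.2 × 1.500³ = 37.8
Step 4: 11.2 × 1.500⁴ = 56.7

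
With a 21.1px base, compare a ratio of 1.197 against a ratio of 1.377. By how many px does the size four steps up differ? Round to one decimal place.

32.5px

At 1.197: 21.1 × 1.197⁴ = 43.317px
At 1.377: 21.1 × 1.377⁴ = 75.861px
Difference: 75.861 − 43.317 = 32.544px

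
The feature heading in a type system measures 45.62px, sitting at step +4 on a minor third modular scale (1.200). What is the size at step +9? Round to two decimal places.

113.52px

45.62 × 1.200⁵ = 45.62 × 2.48832 ≈ 113.517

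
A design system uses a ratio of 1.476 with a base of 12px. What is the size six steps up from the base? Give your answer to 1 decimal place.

Each step on a modular scale multiplies by the ratio, so the size n steps from the base is base × ratioⁿ.
12.0 × 1.476⁶ = 12.0 × 10.33994 ≈ 124.08

124.1px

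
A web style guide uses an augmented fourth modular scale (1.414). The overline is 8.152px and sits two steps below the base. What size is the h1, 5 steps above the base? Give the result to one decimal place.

92.1px

8.152 × 1.414⁷ = 8.152 × 11.30175 ≈ 92.132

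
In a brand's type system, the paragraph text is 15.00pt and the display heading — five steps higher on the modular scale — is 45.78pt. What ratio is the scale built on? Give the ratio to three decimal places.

1.250

The ratio satisfies 15.00 × r⁵ = 45.78, so r = (45.78 / 15.00)^(1/5).
r = 3.0520^(1/5) ≈ 1.2500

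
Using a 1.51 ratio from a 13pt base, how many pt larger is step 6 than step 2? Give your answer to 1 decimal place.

Step 2: 13.0 × 1.51² = 29.641pt
Step 6: 13.0 × 1.51⁶ = 154.101pt
Difference: 154.101 − 29.641 = 124.460pt

124.5pt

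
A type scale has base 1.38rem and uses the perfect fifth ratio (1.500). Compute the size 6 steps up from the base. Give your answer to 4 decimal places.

15.7191rem

Each step on a modular scale multiplies by the ratio, so the size n steps from the base is base × ratioⁿ.
1.38 × 1.500⁶ = 1.38 × 11.39062 ≈ 15.7191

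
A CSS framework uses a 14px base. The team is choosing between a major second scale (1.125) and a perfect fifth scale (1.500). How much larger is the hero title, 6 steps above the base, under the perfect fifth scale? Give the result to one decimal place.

Major second: 14.0 × 1.125⁶ = 28.382px
Perfect fifth: 14.0 × 1.500⁶ = 159.469px
Difference: 159.469 − 28.382 = 131.087px

131.1px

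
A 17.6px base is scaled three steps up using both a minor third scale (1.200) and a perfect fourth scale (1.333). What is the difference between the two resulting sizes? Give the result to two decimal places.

Minor third: 17.6 × 1.200³ = 30.4128px
Perfect fourth: 17.6 × 1.333³ = 41.6872px
Difference: 41.6872 − 30.4128 = 11.2744px

11.27px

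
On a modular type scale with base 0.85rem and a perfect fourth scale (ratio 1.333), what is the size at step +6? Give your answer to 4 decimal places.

0.85 × 1.333⁶ = 0.85 × 5.61023 ≈ 4.7687

4.7687rem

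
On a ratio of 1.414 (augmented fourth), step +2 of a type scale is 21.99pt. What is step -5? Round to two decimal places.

1.95pt

The gap is -5 − (2) = -7 steps, so the factor is 1.414^-7.
21.99 ÷ 1.414⁷ = 21.99 ÷ 11.30175 ≈ 1.946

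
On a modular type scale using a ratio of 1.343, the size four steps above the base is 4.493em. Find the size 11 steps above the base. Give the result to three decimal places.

35.405em

The gap is 11 − (4) = 7 steps, so the factor is 1.343^7.
4.493 × 1.343⁷ = 4.493 × 7.88011 ≈ 35.405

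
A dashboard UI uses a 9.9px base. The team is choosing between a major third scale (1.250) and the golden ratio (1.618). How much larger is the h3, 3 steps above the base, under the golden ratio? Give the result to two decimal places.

22.60px

Major third: 9.9 × 1.250³ = 19.3359px
Golden ratio: 9.9 × 1.618³ = 41.9344px
Difference: 41.9344 − 19.3359 = 22.5985px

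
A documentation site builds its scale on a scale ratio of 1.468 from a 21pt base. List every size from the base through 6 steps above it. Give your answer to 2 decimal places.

Step 0: 21pt
Step 1: 21.0 × 1.468 = 30.83
Step 2: 21.0 × 1.468² = 45.26
Step 3: 21.0 × 1.468³ = 66.44
Step 4: 21.0 × 1.468⁴ = 97.53
Step 5: 21.0 × 1.468⁵ = 143.17
Step 6: 21.0 × 1.468⁶ = 210.17

21.00pt, 30.83pt, 45.26pt, 66.44pt, 97.53pt, 143.17pt, 210.17pt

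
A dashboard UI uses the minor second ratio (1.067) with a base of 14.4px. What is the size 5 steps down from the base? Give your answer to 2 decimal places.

10.41px

Every step multiplies by the scale ratio.
14.4 ÷ 1.067⁵ = 14.4 ÷ 1.38300 ≈ 10.41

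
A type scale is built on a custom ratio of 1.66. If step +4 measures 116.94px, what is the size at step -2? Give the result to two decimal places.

5.59px

Moving from step +4 to step -2 is 6 steps down, so divide by r⁶.
116.94 ÷ 1.66⁶ = 116.94 ÷ 20.92418 ≈ 5.589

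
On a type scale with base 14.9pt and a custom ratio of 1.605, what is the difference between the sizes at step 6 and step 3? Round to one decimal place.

193.1pt

Step 3: 14.9 × 1.605³ = 61.604pt
Step 6: 14.9 × 1.605⁶ = 254.704pt
Difference: 254.704 − 61.604 = 193.100pt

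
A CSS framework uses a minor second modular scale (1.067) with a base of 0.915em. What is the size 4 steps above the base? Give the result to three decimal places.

1.186em

0.915 × 1.067⁴ = 0.915 × 1.29616 ≈ 1.186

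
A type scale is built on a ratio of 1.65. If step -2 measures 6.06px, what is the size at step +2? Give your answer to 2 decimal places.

44.92px

6.06 × 1.65⁴ = 6.06 × 7.41201 ≈ 44.917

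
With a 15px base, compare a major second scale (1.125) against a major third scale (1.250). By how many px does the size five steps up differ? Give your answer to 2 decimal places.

Major second: 15.0 × 1.125⁵ = 27.0305px
Major third: 15.0 × 1.250⁵ = 45.7764px
Difference: 45.7764 − 27.0305 = 18.7459px

18.75px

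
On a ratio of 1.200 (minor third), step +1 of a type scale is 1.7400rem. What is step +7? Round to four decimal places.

1.7400 × 1.200⁶ = 1.7400 × 2.98598 ≈ 5.1956

5.1956rem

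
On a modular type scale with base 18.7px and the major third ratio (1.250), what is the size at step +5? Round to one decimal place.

57.1px

Every step multiplies by the scale ratio.
18.7 × 1.250⁵ = 18.7 × 3.05176 ≈ 57.07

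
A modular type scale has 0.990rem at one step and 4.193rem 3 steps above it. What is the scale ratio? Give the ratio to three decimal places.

r³ = 4.193 / 0.990, so r = (4.193/0.990)^(1/3).
r = 4.2354^(1/3) ≈ 1.6179

1.618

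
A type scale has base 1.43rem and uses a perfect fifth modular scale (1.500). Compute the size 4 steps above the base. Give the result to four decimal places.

1.43 × 1.500⁴ = 1.43 × 5.06250 ≈ 7.2394

7.2394rem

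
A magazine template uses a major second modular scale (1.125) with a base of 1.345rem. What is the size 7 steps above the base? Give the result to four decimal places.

3.0675rem

1.345 × 1.125⁷ = 1.345 × 2.28070 ≈ 3.0675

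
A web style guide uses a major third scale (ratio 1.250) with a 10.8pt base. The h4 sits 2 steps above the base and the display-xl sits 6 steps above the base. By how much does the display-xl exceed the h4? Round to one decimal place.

24.3pt

Step 2: 10.8 × 1.250² = 16.875pt
Step 6: 10.8 × 1.250⁶ = 41.199pt
Difference: 41.199 − 16.875 = 24.324pt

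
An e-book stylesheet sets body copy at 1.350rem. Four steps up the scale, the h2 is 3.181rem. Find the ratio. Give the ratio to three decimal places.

r⁴ = 3.181 / 1.350, so r = (3.181/1.350)^(1/4).
r = 2.3563^(1/4) ≈ 1.2390

1.239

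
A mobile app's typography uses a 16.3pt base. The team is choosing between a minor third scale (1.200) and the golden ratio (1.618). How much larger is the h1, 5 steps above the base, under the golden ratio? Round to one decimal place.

Minor third: 16.3 × 1.200⁵ = 40.560pt
Golden ratio: 16.3 × 1.618⁵ = 180.751pt
Difference: 180.751 − 40.560 = 140.191pt

140.2pt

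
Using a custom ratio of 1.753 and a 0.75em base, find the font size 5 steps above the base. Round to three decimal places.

12.416em

0.75 × 1.753⁵ = 0.75 × 16.55425 ≈ 12.416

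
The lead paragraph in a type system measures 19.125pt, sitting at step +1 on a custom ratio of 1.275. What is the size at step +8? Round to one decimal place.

The gap is 8 − (1) = 7 steps, so the factor is 1.275^7.
19.125 × 1.275⁷ = 19.125 × 5.47736 ≈ 104.755

104.8pt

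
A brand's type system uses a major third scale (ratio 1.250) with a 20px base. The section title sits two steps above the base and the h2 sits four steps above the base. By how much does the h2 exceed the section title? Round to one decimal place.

17.6px

Step 2: 20.0 × 1.250² = 31.250px
Step 4: 20.0 × 1.250⁴ = 48.828px
Difference: 48.828 − 31.250 = 17.578px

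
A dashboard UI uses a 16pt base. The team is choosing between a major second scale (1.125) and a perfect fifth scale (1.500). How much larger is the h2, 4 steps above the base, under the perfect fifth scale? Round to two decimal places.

Major second: 16.0 × 1.125⁴ = 25.6289pt
Perfect fifth: 16.0 × 1.500⁴ = 81.0000pt
Difference: 81.0000 − 25.6289 = 55.3711pt

55.37pt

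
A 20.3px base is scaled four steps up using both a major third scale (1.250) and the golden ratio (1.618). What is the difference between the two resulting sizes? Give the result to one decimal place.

89.6px

Major third: 20.3 × 1.250⁴ = 49.561px
Golden ratio: 20.3 × 1.618⁴ = 139.127px
Difference: 139.127 − 49.561 = 89.566px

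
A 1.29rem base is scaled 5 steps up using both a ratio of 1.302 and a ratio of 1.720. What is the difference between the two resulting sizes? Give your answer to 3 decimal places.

At 1.302: 1.29 × 1.302⁵ = 4.82664rem
At 1.720: 1.29 × 1.720⁵ = 19.41923rem
Difference: 19.41923 − 4.82664 = 14.59259rem

14.593rem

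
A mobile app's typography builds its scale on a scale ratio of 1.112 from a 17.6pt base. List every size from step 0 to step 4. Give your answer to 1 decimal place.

17.6pt, 19.6pt, 21.8pt, 24.2pt, 26.9pt

Step 0: 17.6pt
Step 1: 17.6 × 1.112 = 19.6
Step 2: 17.6 × 1.112² = 21.8
Step 3: 17.6 × 1.112³ = 24.2
Step 4: 17.6 × 1.112⁴ = 26.9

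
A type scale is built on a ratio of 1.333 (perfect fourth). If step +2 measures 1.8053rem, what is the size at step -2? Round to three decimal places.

1.8053 ÷ 1.333⁴ = 1.8053 ÷ 3.15733 ≈ 0.572

0.572rem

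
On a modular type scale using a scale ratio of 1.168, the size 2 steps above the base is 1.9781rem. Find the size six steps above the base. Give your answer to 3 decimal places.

The gap is 6 − (2) = 4 steps, so the factor is 1.168^4.
1.9781 × 1.168⁴ = 1.9781 × 1.86111 ≈ 3.681

3.681rem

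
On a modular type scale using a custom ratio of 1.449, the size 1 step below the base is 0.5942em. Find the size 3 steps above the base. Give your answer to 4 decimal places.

Moving from step -1 to step +3 is 4 steps up, so multiply by r⁴.
0.5942 × 1.449⁴ = 0.5942 × 4.40832 ≈ 2.6194

2.6194em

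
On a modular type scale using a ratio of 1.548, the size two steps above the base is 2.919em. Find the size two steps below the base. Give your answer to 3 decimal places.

0.508em

2.919 ÷ 1.548⁴ = 2.919 ÷ 5.74227 ≈ 0.508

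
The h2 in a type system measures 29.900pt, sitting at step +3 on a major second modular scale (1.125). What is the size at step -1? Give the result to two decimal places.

Moving from step +3 to step -1 is 4 steps down, so divide by r⁴.
29.900 ÷ 1.125⁴ = 29.900 ÷ 1.60181 ≈ 18.666

18.67pt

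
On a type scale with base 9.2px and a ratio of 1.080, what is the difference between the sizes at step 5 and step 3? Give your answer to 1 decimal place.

Step 3: 9.2 × 1.080³ = 11.589px
Step 5: 9.2 × 1.080⁵ = 13.518px
Difference: 13.518 − 11.589 = 1.929px

1.9px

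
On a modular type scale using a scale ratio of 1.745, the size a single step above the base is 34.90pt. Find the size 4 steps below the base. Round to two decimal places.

2.16pt

The gap is -4 − (1) = -5 steps, so the factor is 1.745^-5.
34.90 ÷ 1.745⁵ = 34.90 ÷ 16.17995 ≈ 2.157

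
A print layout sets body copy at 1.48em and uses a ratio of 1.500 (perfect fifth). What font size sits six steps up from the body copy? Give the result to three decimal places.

Each step on a modular scale multiplies by the ratio, so the size n steps from the base is base × ratioⁿ.
1.48 × 1.500⁶ = 1.48 × 11.39062 ≈ 16.858

16.858em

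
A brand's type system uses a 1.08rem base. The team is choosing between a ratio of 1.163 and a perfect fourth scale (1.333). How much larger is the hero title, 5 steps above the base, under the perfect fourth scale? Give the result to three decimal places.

At 1.163: 1.08 × 1.163⁵ = 2.29785rem
Perfect fourth: 1.08 × 1.333⁵ = 4.54543rem
Difference: 4.54543 − 2.29785 = 2.24758rem

2.248rem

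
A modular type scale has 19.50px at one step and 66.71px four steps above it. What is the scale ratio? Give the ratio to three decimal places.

1.360

The ratio satisfies 19.50 × r⁴ = 66.71, so r = (66.71 / 19.50)^(1/4).
r = 3.4210^(1/4) ≈ 1.3600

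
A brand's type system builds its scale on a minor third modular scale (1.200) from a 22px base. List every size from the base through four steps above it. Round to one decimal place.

22.0px, 26.4px, 31.7px, 38.0px, 45.6px

Step 0: 22px
Step 1: 22.0 × 1.200 = 26.4
Step 2: 22.0 × 1.200² = 31.7
Step 3: 22.0 × 1.200³ = 38.0
Step 4: 22.0 × 1.200⁴ = 45.6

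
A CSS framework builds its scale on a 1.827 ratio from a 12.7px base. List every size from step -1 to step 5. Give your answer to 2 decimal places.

6.95px, 12.70px, 23.20px, 42.39px, 77.45px, 141.50px, 258.52px

Step -1: 12.7 ÷ 1.827 = 6.95
Step 0: 12.7px
Step 1: 12.7 × 1.827 = 23.20
Step 2: 12.7 × 1.827² = 42.39
Step 3: 12.7 × 1.827³ = 77.45
Step 4: 12.7 × 1.827⁴ = 141.50
Step 5: 12.7 × 1.827⁵ = 258.52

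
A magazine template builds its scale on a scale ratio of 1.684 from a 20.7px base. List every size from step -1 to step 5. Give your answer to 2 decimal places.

12.29px, 20.70px, 34.86px, 58.70px, 98.85px, 166.47px, 280.34px

Step -1: 20.7 ÷ 1.684 = 12.29
Step 0: 20.7px
Step 1: 20.7 × 1.684 = 34.86
Step 2: 20.7 × 1.684² = 58.70
Step 3: 20.7 × 1.684³ = 98.85
Step 4: 20.7 × 1.684⁴ = 166.47
Step 5: 20.7 × 1.684⁵ = 280.34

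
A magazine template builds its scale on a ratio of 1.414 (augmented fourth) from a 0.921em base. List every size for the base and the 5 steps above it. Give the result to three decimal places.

Step 0: 0.921em
Step 1: 0.921 × 1.414 = 1.302
Step 2: 0.921 × 1.414² = 1.841
Step 3: 0.921 × 1.414³ = 2.604
Step 4: 0.921 × 1.414⁴ = 3.682
Step 5: 0.921 × 1.414⁵ = 5.206

0.921em, 1.302em, 1.841em, 2.604em, 3.682em, 5.206em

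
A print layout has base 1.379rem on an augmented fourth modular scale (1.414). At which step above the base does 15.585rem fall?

1.414ⁿ = 15.585 / 1.379 = 11.3017
n = ln(11.3017) / ln(1.414) = 2.4250 / 0.3464 ≈ 7.00

7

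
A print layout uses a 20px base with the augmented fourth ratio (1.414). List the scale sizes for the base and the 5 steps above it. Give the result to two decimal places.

20.00px, 28.28px, 39.99px, 56.54px, 79.95px, 113.05px

Step 0: 20px
Step 1: 20.0 × 1.414 = 28.28
Step 2: 20.0 × 1.414² = 39.99
Step 3: 20.0 × 1.414³ = 56.54
Step 4: 20.0 × 1.414⁴ = 79.95
Step 5: 20.0 × 1.414⁵ = 113.05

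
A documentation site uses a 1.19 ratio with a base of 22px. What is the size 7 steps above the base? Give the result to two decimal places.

Each step on a modular scale multiplies by the ratio, so the size n steps from the base is base × ratioⁿ.
22.0 × 1.19⁷ = 22.0 × 3.37932 ≈ 74.34

74.34px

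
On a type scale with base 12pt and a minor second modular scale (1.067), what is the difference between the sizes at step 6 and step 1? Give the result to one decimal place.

Step 1: 12.0 × 1.067 = 12.804pt
Step 6: 12.0 × 1.067⁶ = 17.708pt
Difference: 17.708 − 12.804 = 4.904pt

4.9pt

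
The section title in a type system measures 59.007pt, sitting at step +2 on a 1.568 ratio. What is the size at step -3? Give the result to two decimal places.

59.007 ÷ 1.568⁵ = 59.007 ÷ 9.47830 ≈ 6.225

6.23pt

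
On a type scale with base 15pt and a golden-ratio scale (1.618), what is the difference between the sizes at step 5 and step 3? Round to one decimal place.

Step 3: 15.0 × 1.618³ = 63.537pt
Step 5: 15.0 × 1.618⁵ = 166.335pt
Difference: 166.335 − 63.537 = 102.798pt

102.8pt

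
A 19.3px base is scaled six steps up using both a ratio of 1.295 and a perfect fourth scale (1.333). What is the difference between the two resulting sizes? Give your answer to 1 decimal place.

17.2px

At 1.295: 19.3 × 1.295⁶ = 91.028px
Perfect fourth: 19.3 × 1.333⁶ = 108.277px
Difference: 108.277 − 91.028 = 17.249px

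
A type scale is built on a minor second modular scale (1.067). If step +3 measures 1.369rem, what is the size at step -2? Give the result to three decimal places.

0.990rem

The gap is -2 − (3) = -5 steps, so the factor is 1.067^-5.
1.369 ÷ 1.067⁵ = 1.369 ÷ 1.38300 ≈ 0.990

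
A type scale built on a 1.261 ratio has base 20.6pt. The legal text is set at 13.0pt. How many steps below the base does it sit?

2

1.261ⁿ = 20.6 / 13.0 = 1.5846
n = ln(1.5846) / ln(1.261) = 0.4603 / 0.2319 ≈ 1.99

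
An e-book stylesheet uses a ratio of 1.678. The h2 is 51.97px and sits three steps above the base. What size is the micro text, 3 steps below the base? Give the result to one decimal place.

2.3px

51.97 ÷ 1.678⁶ = 51.97 ÷ 22.32296 ≈ 2.328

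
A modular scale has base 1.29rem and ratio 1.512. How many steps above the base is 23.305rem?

7

1.512ⁿ = 23.305 / 1.29 = 18.0659
n = ln(18.0659) / ln(1.512) = 2.8940 / 0.4134 ≈ 7.00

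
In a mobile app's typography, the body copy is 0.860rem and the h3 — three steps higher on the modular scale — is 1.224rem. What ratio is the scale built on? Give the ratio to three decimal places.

1.125

r³ = 1.224 / 0.860, so r = (1.224/0.860)^(1/3).
r = 1.4233^(1/3) ≈ 1.1248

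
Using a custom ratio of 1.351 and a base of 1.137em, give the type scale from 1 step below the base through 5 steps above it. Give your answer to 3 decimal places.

Step -1: 1.137 ÷ 1.351 = 0.842
Step 0: 1.137em
Step 1: 1.137 × 1.351 = 1.536
Step 2: 1.137 × 1.351² = 2.075
Step 3: 1.137 × 1.351³ = 2.804
Step 4: 1.137 × 1.351⁴ = 3.788
Step 5: 1.137 × 1.351⁵ = 5.117

0.842em, 1.137em, 1.536em, 2.075em, 2.804em, 3.788em, 5.117em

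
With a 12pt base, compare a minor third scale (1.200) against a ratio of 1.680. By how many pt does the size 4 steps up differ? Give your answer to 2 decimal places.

Minor third: 12.0 × 1.200⁴ = 24.8832pt
At 1.680: 12.0 × 1.680⁴ = 95.5913pt
Difference: 95.5913 − 24.8832 = 70.7081pt

70.71pt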